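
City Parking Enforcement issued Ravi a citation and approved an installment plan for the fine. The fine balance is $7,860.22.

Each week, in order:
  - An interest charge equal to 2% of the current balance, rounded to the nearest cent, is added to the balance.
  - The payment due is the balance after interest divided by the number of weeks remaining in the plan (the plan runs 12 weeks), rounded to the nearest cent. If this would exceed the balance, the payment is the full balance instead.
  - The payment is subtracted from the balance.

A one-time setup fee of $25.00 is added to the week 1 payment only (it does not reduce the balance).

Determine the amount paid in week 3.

Week 1: $7,860.22 +$157.20 interest = $8,017.42; pay $668.12 (+ $25.00 fee) → $7,349.30
Week 2: $7,349.30 +$146.99 interest = $7,496.29; pay $681.48 → $6,814.81
Week 3: $6,814.81 +$136.30 interest = $6,951.11; pay $695.11 → $6,256.00

$695.11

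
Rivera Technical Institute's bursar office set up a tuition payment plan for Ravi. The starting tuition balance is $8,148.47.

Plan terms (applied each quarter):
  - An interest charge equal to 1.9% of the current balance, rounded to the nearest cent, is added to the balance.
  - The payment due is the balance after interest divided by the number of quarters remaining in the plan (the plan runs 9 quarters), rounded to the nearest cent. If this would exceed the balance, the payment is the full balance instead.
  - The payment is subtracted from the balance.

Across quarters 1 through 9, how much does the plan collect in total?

Quarter 1: opening $8,148.47; interest $154.82 → $8,303.29; payment $922.59; balance $7,380.70
Quarter 2: opening $7,380.70; interest $140.23 → $7,520.93; payment $940.12; balance $6,580.81
Quarter 3: opening $6,580.81; interest $125.04 → $6,705.85; payment $957.98; balance $5,747.87
Quarter 4: opening $5,747.87; interest $109.21 → $5,857.08; payment $976.18; balance $4,880.90
Quarter 5: opening $4,880.90; interest $92.74 → $4,973.64; payment $994.73; balance $3,978.91
Quarter 6: opening $3,978.91; interest $75.60 → $4,054.51; payment $1,013.63; balance $3,040.88
Quarter 7: opening $3,040.88; interest $57.78 → $3,098.66; payment $1,032.89; balance $2,065.77
Quarter 8: opening $2,065.77; interest $39.25 → $2,105.02; payment $1,052.51; balance $1,052.51
Quarter 9: opening $1,052.51; interest $20.00 → $1,072.51; payment $1,072.51; balance $0.00
Total paid: $8,963.14

$8,963.14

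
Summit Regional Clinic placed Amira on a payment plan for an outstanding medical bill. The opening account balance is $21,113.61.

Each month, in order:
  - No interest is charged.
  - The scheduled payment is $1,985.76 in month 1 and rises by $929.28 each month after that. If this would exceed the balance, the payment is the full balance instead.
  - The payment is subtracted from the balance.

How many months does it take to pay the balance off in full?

# | Opening | Payment | End bal
1 | $21,113.61 | $1,985.76 | $19,127.85
2 | $19,127.85 | $2,915.04 | $16,212.81
3 | $16,212.81 | $3,844.32 | $12,368.49
4 | $12,368.49 | $4,773.60 | $7,594.89
5 | $7,594.89 | $5,702.88 | $1,892.01
6 | $1,892.01 | $1,892.01 | $0.00
Balance reaches $0.00 in month 6.

6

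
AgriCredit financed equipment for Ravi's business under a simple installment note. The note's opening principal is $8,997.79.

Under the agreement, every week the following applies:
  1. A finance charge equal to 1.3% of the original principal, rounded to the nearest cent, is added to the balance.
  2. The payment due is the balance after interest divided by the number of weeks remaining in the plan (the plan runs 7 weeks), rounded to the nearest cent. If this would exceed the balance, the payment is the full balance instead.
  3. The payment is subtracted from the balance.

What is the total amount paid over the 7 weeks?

$9,816.58

Week 1: $8,997.79 +$116.97 interest = $9,114.76; pay $1,302.11 → $7,812.65
Week 2: $7,812.65 +$116.97 interest = $7,929.62; pay $1,321.60 → $6,608.02
Week 3: $6,608.02 +$116.97 interest = $6,724.99; pay $1,345.00 → $5,379.99
Week 4: $5,379.99 +$116.97 interest = $5,496.96; pay $1,374.24 → $4,122.72
Week 5: $4,122.72 +$116.97 interest = $4,239.69; pay $1,413.23 → $2,826.46
Week 6: $2,826.46 +$116.97 interest = $2,943.43; pay $1,471.72 → $1,471.71
Week 7: $1,471.71 +$116.97 interest = $1,588.68; pay $1,588.68 → $0.00
Total paid: $9,816.58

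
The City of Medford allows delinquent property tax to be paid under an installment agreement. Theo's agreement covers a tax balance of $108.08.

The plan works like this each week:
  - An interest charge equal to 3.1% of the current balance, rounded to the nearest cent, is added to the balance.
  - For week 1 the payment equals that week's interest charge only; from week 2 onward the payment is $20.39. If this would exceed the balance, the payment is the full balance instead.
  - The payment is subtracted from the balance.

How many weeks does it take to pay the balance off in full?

Week 1: opening $108.08; interest $3.35 → $111.43; payment $3.35; balance $108.08
Week 2: opening $108.08; interest $3.35 → $111.43; payment $20.39; balance $91.04
Week 3: opening $91.04; interest $2.82 → $93.86; payment $20.39; balance $73.47
Week 4: opening $73.47; interest $2.28 → $75.75; payment $20.39; balance $55.36
Week 5: opening $55.36; interest $1.72 → $57.08; payment $20.39; balance $36.69
Week 6: opening $36.69; interest $1.14 → $37.83; payment $20.39; balance $17.44
Week 7: opening $17.44; interest $0.54 → $17.98; payment $17.98; balance $0.00
Balance reaches $0.00 in week 7.

7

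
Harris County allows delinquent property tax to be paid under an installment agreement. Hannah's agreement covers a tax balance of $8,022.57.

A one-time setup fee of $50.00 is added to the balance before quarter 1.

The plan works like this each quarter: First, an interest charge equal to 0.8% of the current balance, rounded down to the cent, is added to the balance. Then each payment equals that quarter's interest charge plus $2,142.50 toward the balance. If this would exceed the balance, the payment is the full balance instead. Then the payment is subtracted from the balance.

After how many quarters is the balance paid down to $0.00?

Quarter 1: $8,072.57 +$64.58 interest = $8,137.15; pay $2,207.08 → $5,930.07
Quarter 2: $5,930.07 +$47.44 interest = $5,977.51; pay $2,189.94 → $3,787.57
Quarter 3: $3,787.57 +$30.30 interest = $3,817.87; pay $2,172.80 → $1,645.07
Quarter 4: $1,645.07 +$13.16 interest = $1,658.23; pay $1,658.23 → $0.00
Balance reaches $0.00 in quarter 4.

4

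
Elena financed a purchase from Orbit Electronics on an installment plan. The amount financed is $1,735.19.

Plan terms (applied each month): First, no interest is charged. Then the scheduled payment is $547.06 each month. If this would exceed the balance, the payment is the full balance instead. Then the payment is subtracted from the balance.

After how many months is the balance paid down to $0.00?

4

Month 1: $1,735.19 − $547.06 → $1,188.13
Month 2: $1,188.13 − $547.06 → $641.07
Month 3: $641.07 − $547.06 → $94.01
Month 4: $94.01 − $94.01 → $0.00
Balance reaches $0.00 in month 4.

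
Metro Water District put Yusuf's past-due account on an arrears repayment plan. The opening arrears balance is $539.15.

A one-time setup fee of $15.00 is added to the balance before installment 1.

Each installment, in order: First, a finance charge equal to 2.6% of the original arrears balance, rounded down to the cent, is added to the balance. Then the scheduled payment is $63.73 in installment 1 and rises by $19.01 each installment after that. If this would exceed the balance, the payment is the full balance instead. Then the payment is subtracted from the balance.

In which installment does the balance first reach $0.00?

Installment 1: $554.15 +$14.01 interest = $568.16; pay $63.73 → $504.43
Installment 2: $504.43 +$14.01 interest = $518.44; pay $82.74 → $435.70
Installment 3: $435.70 +$14.01 interest = $449.71; pay $101.75 → $347.96
Installment 4: $347.96 +$14.01 interest = $361.97; pay $120.76 → $241.21
Installment 5: $241.21 +$14.01 interest = $255.22; pay $139.77 → $115.45
Installment 6: $115.45 +$14.01 interest = $129.46; pay $129.46 → $0.00
Balance reaches $0.00 in installment 6.

6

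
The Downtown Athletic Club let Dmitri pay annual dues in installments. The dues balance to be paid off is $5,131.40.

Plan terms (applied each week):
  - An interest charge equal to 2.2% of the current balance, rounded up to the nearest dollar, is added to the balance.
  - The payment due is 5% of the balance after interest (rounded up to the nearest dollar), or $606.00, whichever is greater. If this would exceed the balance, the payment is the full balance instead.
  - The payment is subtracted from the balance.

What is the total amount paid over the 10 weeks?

$5,748.40

Week 1: opening $5,131.40; interest $113.00 → $5,244.40; payment $606.00; balance $4,638.40
Week 2: opening $4,638.40; interest $103.00 → $4,741.40; payment $606.00; balance $4,135.40
Week 3: opening $4,135.40; interest $91.00 → $4,226.40; payment $606.00; balance $3,620.40
Week 4: opening $3,620.40; interest $80.00 → $3,700.40; payment $606.00; balance $3,094.40
Week 5: opening $3,094.40; interest $69.00 → $3,163.40; payment $606.00; balance $2,557.40
Week 6: opening $2,557.40; interest $57.00 → $2,614.40; payment $606.00; balance $2,008.40
Week 7: opening $2,008.40; interest $45.00 → $2,053.40; payment $606.00; balance $1,447.40
Week 8: opening $1,447.40; interest $32.00 → $1,479.40; payment $606.00; balance $873.40
Week 9: opening $873.40; interest $20.00 → $893.40; payment $606.00; balance $287.40
Week 10: opening $287.40; interest $7.00 → $294.40; payment $294.40; balance $0.00
Total paid: $5,748.40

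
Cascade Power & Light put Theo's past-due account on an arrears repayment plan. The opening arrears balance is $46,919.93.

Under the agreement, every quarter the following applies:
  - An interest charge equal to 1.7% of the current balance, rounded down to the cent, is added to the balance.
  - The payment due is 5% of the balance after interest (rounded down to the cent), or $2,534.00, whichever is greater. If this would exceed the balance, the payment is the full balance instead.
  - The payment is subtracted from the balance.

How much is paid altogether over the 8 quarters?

$20,272.00

# | Opening | Interest | Payment | End bal
1 | $46,919.93 | $797.63 | $2,534.00 | $45,183.56
2 | $45,183.56 | $768.12 | $2,534.00 | $43,417.68
3 | $43,417.68 | $738.10 | $2,534.00 | $41,621.78
4 | $41,621.78 | $707.57 | $2,534.00 | $39,795.35
5 | $39,795.35 | $676.52 | $2,534.00 | $37,937.87
6 | $37,937.87 | $644.94 | $2,534.00 | $36,048.81
7 | $36,048.81 | $612.82 | $2,534.00 | $34,127.63
8 | $34,127.63 | $580.16 | $2,534.00 | $32,173.79
Total paid: $20,272.00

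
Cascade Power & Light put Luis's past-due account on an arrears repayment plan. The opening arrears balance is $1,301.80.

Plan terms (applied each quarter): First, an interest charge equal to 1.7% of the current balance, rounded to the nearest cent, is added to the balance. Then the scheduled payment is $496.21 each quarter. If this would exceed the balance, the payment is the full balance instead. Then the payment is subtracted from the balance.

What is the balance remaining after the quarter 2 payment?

Quarter 1: $1,301.80 +$22.13 interest = $1,323.93; pay $496.21 → $827.72
Quarter 2: $827.72 +$14.07 interest = $841.79; pay $496.21 → $345.58

$345.58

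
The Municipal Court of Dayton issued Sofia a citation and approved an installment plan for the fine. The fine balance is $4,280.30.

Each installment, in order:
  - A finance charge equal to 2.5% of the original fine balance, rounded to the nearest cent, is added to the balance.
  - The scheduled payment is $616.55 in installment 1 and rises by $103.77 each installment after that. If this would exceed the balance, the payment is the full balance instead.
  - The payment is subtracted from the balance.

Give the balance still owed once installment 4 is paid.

$1,619.52

# | Opening | Interest | Payment | End bal
1 | $4,280.30 | $107.01 | $616.55 | $3,770.76
2 | $3,770.76 | $107.01 | $720.32 | $3,157.45
3 | $3,157.45 | $107.01 | $824.09 | $2,440.37
4 | $2,440.37 | $107.01 | $927.86 | $1,619.52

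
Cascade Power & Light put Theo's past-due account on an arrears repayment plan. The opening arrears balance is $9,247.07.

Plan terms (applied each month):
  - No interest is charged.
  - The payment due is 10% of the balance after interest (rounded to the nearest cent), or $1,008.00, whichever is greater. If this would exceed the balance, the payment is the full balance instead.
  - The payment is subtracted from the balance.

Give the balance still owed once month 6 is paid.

Month 1: opening $9,247.07; payment $1,008.00; balance $8,239.07
Month 2: opening $8,239.07; payment $1,008.00; balance $7,231.07
Month 3: opening $7,231.07; payment $1,008.00; balance $6,223.07
Month 4: opening $6,223.07; payment $1,008.00; balance $5,215.07
Month 5: opening $5,215.07; payment $1,008.00; balance $4,207.07
Month 6: opening $4,207.07; payment $1,008.00; balance $3,199.07

$3,199.07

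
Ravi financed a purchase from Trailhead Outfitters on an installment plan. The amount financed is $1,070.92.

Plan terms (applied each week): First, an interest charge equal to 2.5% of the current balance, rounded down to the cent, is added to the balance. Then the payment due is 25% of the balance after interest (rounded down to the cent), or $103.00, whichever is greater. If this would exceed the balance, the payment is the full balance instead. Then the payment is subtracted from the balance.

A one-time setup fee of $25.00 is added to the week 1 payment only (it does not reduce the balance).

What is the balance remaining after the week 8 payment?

$0.00

Week 1: $1,070.92 +$26.77 interest = $1,097.69; pay $274.42 (+ $25.00 fee) → $823.27
Week 2: $823.27 +$20.58 interest = $843.85; pay $210.96 → $632.89
Week 3: $632.89 +$15.82 interest = $648.71; pay $162.17 → $486.54
Week 4: $486.54 +$12.16 interest = $498.70; pay $124.67 → $374.03
Week 5: $374.03 +$9.35 interest = $383.38; pay $103.00 → $280.38
Week 6: $280.38 +$7.00 interest = $287.38; pay $103.00 → $184.38
Week 7: $184.38 +$4.60 interest = $188.98; pay $103.00 → $85.98
Week 8: $85.98 +$2.14 interest = $88.12; pay $88.12 → $0.00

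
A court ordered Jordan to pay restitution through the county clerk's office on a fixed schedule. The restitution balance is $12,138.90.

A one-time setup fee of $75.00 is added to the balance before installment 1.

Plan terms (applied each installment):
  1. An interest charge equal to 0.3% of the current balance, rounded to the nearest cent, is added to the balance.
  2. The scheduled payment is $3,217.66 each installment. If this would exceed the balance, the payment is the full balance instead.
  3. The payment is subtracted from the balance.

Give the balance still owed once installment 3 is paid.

Installment 1: $12,213.90 +$36.64 interest = $12,250.54; pay $3,217.66 → $9,032.88
Installment 2: $9,032.88 +$27.10 interest = $9,059.98; pay $3,217.66 → $5,842.32
Installment 3: $5,842.32 +$17.53 interest = $5,859.85; pay $3,217.66 → $2,642.19

$2,642.19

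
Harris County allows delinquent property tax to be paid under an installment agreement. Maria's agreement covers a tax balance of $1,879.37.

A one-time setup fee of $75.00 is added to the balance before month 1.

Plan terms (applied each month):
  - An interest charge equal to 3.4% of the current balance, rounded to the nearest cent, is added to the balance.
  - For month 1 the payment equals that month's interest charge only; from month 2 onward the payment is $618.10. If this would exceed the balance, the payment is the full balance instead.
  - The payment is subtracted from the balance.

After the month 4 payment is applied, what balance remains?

$242.51

Month 1: opening $1,954.37; interest $66.45 → $2,020.82; payment $66.45; balance $1,954.37
Month 2: opening $1,954.37; interest $66.45 → $2,020.82; payment $618.10; balance $1,402.72
Month 3: opening $1,402.72; interest $47.69 → $1,450.41; payment $618.10; balance $832.31
Month 4: opening $832.31; interest $28.30 → $860.61; payment $618.10; balance $242.51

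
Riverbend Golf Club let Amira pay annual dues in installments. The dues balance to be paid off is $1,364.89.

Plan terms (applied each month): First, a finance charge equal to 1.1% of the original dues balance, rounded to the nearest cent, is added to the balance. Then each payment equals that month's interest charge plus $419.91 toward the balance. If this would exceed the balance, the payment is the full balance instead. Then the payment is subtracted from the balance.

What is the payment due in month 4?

$120.17

Month 1: opening $1,364.89; interest $15.01 → $1,379.90; payment $434.92; balance $944.98
Month 2: opening $944.98; interest $15.01 → $959.99; payment $434.92; balance $525.07
Month 3: opening $525.07; interest $15.01 → $540.08; payment $434.92; balance $105.16
Month 4: opening $105.16; interest $15.01 → $120.17; payment $120.17; balance $0.00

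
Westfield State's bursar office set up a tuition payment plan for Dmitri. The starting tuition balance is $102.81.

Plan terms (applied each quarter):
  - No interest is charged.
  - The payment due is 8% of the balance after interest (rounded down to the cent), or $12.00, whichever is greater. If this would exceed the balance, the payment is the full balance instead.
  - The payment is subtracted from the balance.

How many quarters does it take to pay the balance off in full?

9

Quarter 1: $102.81 − $12.00 → $90.81
Quarter 2: $90.81 − $12.00 → $78.81
Quarter 3: $78.81 − $12.00 → $66.81
Quarter 4: $66.81 − $12.00 → $54.81
Quarter 5: $54.81 − $12.00 → $42.81
Quarter 6: $42.81 − $12.00 → $30.81
Quarter 7: $30.81 − $12.00 → $18.81
Quarter 8: $18.81 − $12.00 → $6.81
Quarter 9: $6.81 − $6.81 → $0.00
Balance reaches $0.00 in quarter 9.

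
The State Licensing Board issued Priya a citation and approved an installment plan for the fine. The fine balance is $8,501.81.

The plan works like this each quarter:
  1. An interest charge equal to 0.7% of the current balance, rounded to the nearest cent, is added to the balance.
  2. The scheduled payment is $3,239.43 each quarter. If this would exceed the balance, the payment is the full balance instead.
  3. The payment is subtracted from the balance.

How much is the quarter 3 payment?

Quarter 1: $8,501.81 +$59.51 interest = $8,561.32; pay $3,239.43 → $5,321.89
Quarter 2: $5,321.89 +$37.25 interest = $5,359.14; pay $3,239.43 → $2,119.71
Quarter 3: $2,119.71 +$14.84 interest = $2,134.55; pay $2,134.55 → $0.00

$2,134.55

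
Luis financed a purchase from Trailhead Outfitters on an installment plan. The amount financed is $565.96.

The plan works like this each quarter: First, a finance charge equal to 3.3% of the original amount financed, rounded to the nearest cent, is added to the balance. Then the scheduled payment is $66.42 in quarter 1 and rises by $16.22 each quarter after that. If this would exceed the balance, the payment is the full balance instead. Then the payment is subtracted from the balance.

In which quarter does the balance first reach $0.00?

# | Opening | Interest | Payment | End bal
1 | $565.96 | $18.68 | $66.42 | $518.22
2 | $518.22 | $18.68 | $82.64 | $454.26
3 | $454.26 | $18.68 | $98.86 | $374.08
4 | $374.08 | $18.68 | $115.08 | $277.68
5 | $277.68 | $18.68 | $131.30 | $165.06
6 | $165.06 | $18.68 | $147.52 | $36.22
7 | $36.22 | $18.68 | $54.90 | $0.00
Balance reaches $0.00 in quarter 7.

7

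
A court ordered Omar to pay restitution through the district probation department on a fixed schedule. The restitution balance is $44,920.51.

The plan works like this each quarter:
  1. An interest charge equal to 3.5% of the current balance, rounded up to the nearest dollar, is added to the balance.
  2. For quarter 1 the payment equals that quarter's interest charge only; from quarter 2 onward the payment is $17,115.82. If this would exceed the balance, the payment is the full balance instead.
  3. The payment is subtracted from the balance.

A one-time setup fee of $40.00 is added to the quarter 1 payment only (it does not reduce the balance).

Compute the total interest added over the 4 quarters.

Quarter 1: opening $44,920.51; interest $1,573.00 → $46,493.51; payment $1,573.00 (+ $40.00 fee); balance $44,920.51
Quarter 2: opening $44,920.51; interest $1,573.00 → $46,493.51; payment $17,115.82; balance $29,377.69
Quarter 3: opening $29,377.69; interest $1,029.00 → $30,406.69; payment $17,115.82; balance $13,290.87
Quarter 4: opening $13,290.87; interest $466.00 → $13,756.87; payment $13,756.87; balance $0.00
Total interest: $1,573.00 + $1,573.00 + $1,029.00 + $466.00 = $4,641.00

$4,641.00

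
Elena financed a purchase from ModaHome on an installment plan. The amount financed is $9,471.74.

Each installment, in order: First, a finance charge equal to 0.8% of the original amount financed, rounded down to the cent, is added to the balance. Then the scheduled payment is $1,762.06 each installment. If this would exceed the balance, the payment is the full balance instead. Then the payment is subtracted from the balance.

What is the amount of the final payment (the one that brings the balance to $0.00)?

# | Opening | Interest | Payment | End bal
1 | $9,471.74 | $75.77 | $1,762.06 | $7,785.45
2 | $7,785.45 | $75.77 | $1,762.06 | $6,099.16
3 | $6,099.16 | $75.77 | $1,762.06 | $4,412.87
4 | $4,412.87 | $75.77 | $1,762.06 | $2,726.58
5 | $2,726.58 | $75.77 | $1,762.06 | $1,040.29
6 | $1,040.29 | $75.77 | $1,116.06 | $0.00

$1,116.06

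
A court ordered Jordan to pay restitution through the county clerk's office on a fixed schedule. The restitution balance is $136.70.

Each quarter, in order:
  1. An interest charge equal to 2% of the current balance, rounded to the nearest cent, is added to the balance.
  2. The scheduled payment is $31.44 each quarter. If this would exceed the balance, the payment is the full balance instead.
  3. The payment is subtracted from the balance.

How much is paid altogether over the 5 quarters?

$144.51

Quarter 1: opening $136.70; interest $2.73 → $139.43; payment $31.44; balance $107.99
Quarter 2: opening $107.99; interest $2.16 → $110.15; payment $31.44; balance $78.71
Quarter 3: opening $78.71; interest $1.57 → $80.28; payment $31.44; balance $48.84
Quarter 4: opening $48.84; interest $0.98 → $49.82; payment $31.44; balance $18.38
Quarter 5: opening $18.38; interest $0.37 → $18.75; payment $18.75; balance $0.00
Total paid: $144.51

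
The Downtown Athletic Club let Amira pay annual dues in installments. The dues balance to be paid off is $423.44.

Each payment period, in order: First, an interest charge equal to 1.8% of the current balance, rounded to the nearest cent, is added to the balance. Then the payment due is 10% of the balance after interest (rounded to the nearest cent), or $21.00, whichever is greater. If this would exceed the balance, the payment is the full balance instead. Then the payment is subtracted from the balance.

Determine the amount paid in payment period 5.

$30.37

# | Opening | Interest | Payment | End bal
1 | $423.44 | $7.62 | $43.11 | $387.95
2 | $387.95 | $6.98 | $39.49 | $355.44
3 | $355.44 | $6.40 | $36.18 | $325.66
4 | $325.66 | $5.86 | $33.15 | $298.37
5 | $298.37 | $5.37 | $30.37 | $273.37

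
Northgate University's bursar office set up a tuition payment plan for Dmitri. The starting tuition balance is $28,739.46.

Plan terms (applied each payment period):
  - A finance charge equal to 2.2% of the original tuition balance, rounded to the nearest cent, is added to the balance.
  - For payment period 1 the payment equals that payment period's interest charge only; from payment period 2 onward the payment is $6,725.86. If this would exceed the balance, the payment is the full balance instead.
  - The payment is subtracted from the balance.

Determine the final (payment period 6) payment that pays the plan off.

Payment period 1: opening $28,739.46; interest $632.27 → $29,371.73; payment $632.27; balance $28,739.46
Payment period 2: opening $28,739.46; interest $632.27 → $29,371.73; payment $6,725.86; balance $22,645.87
Payment period 3: opening $22,645.87; interest $632.27 → $23,278.14; payment $6,725.86; balance $16,552.28
Payment period 4: opening $16,552.28; interest $632.27 → $17,184.55; payment $6,725.86; balance $10,458.69
Payment period 5: opening $10,458.69; interest $632.27 → $11,090.96; payment $6,725.86; balance $4,365.10
Payment period 6: opening $4,365.10; interest $632.27 → $4,997.37; payment $4,997.37; balance $0.00

$4,997.37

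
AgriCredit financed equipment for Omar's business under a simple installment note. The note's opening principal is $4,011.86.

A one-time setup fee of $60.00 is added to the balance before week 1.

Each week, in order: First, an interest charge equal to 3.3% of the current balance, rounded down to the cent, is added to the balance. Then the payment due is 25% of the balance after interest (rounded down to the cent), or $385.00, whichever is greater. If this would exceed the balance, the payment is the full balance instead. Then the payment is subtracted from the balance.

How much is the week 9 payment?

# | Opening | Interest | Payment | End bal
1 | $4,071.86 | $134.37 | $1,051.55 | $3,154.68
2 | $3,154.68 | $104.10 | $814.69 | $2,444.09
3 | $2,444.09 | $80.65 | $631.18 | $1,893.56
4 | $1,893.56 | $62.48 | $489.01 | $1,467.03
5 | $1,467.03 | $48.41 | $385.00 | $1,130.44
6 | $1,130.44 | $37.30 | $385.00 | $782.74
7 | $782.74 | $25.83 | $385.00 | $423.57
8 | $423.57 | $13.97 | $385.00 | $52.54
9 | $52.54 | $1.73 | $54.27 | $0.00

$54.27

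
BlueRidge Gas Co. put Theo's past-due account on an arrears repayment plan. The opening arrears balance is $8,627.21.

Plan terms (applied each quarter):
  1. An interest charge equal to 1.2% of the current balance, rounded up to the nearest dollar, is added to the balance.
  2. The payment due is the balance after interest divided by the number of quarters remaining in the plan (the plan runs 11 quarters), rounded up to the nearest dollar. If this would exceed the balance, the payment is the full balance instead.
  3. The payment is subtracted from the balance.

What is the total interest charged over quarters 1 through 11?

$652.00

Quarter 1: $8,627.21 +$104.00 interest = $8,731.21; pay $794.00 → $7,937.21
Quarter 2: $7,937.21 +$96.00 interest = $8,033.21; pay $804.00 → $7,229.21
Quarter 3: $7,229.21 +$87.00 interest = $7,316.21; pay $813.00 → $6,503.21
Quarter 4: $6,503.21 +$79.00 interest = $6,582.21; pay $823.00 → $5,759.21
Quarter 5: $5,759.21 +$70.00 interest = $5,829.21; pay $833.00 → $4,996.21
Quarter 6: $4,996.21 +$60.00 interest = $5,056.21; pay $843.00 → $4,213.21
Quarter 7: $4,213.21 +$51.00 interest = $4,264.21; pay $853.00 → $3,411.21
Quarter 8: $3,411.21 +$41.00 interest = $3,452.21; pay $864.00 → $2,588.21
Quarter 9: $2,588.21 +$32.00 interest = $2,620.21; pay $874.00 → $1,746.21
Quarter 10: $1,746.21 +$21.00 interest = $1,767.21; pay $884.00 → $883.21
Quarter 11: $883.21 +$11.00 interest = $894.21; pay $894.21 → $0.00
Total interest: $104.00 + $96.00 + $87.00 + $79.00 + $70.00 + $60.00 + $51.00 + $41.00 + $32.00 + $21.00 + $11.00 = $652.00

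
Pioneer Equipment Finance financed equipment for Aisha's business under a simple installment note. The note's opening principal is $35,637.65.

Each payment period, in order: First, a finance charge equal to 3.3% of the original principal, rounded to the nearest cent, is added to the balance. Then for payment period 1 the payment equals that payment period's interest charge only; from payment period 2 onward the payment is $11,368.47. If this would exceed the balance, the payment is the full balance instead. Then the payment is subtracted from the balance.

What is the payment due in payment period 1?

$1,176.04

Payment period 1: opening $35,637.65; interest $1,176.04 → $36,813.69; payment $1,176.04; balance $35,637.65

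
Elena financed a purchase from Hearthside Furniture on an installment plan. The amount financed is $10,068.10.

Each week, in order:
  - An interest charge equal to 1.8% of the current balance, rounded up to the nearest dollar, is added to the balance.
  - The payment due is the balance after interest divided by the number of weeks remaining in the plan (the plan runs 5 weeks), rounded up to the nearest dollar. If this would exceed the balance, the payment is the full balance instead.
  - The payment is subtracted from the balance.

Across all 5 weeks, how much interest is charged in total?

Week 1: $10,068.10 +$182.00 interest = $10,250.10; pay $2,051.00 → $8,199.10
Week 2: $8,199.10 +$148.00 interest = $8,347.10; pay $2,087.00 → $6,260.10
Week 3: $6,260.10 +$113.00 interest = $6,373.10; pay $2,125.00 → $4,248.10
Week 4: $4,248.10 +$77.00 interest = $4,325.10; pay $2,163.00 → $2,162.10
Week 5: $2,162.10 +$39.00 interest = $2,201.10; pay $2,201.10 → $0.00
Total interest: $182.00 + $148.00 + $113.00 + $77.00 + $39.00 = $559.00

$559.00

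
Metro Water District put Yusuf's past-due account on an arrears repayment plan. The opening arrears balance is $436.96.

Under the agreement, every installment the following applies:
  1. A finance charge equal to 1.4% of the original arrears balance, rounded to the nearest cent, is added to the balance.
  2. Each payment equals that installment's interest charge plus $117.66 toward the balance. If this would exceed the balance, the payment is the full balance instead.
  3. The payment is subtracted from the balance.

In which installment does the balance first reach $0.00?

Installment 1: $436.96 +$6.12 interest = $443.08; pay $123.78 → $319.30
Installment 2: $319.30 +$6.12 interest = $325.42; pay $123.78 → $201.64
Installment 3: $201.64 +$6.12 interest = $207.76; pay $123.78 → $83.98
Installment 4: $83.98 +$6.12 interest = $90.10; pay $90.10 → $0.00
Balance reaches $0.00 in installment 4.

4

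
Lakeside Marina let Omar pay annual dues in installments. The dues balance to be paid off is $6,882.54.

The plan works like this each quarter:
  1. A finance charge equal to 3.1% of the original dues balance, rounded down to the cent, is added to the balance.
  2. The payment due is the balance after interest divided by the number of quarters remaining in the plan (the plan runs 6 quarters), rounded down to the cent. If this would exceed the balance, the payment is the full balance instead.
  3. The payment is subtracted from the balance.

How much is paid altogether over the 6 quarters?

$8,162.64

Quarter 1: $6,882.54 +$213.35 interest = $7,095.89; pay $1,182.64 → $5,913.25
Quarter 2: $5,913.25 +$213.35 interest = $6,126.60; pay $1,225.32 → $4,901.28
Quarter 3: $4,901.28 +$213.35 interest = $5,114.63; pay $1,278.65 → $3,835.98
Quarter 4: $3,835.98 +$213.35 interest = $4,049.33; pay $1,349.77 → $2,699.56
Quarter 5: $2,699.56 +$213.35 interest = $2,912.91; pay $1,456.45 → $1,456.46
Quarter 6: $1,456.46 +$213.35 interest = $1,669.81; pay $1,669.81 → $0.00
Total paid: $8,162.64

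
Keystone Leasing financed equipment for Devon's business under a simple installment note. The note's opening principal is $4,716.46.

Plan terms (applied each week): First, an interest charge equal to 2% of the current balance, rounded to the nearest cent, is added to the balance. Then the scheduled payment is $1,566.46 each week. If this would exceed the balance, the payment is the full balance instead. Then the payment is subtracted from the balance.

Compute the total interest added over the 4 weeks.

Week 1: opening $4,716.46; interest $94.33 → $4,810.79; payment $1,566.46; balance $3,244.33
Week 2: opening $3,244.33; interest $64.89 → $3,309.22; payment $1,566.46; balance $1,742.76
Week 3: opening $1,742.76; interest $34.86 → $1,777.62; payment $1,566.46; balance $211.16
Week 4: opening $211.16; interest $4.22 → $215.38; payment $215.38; balance $0.00
Total interest: $94.33 + $64.89 + $34.86 + $4.22 = $198.30

$198.30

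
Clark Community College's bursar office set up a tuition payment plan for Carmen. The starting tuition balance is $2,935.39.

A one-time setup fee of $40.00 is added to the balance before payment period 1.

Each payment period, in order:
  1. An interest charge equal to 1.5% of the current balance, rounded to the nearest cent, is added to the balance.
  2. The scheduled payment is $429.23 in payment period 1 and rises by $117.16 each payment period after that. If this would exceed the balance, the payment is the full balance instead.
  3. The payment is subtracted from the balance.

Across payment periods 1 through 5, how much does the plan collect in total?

# | Opening | Interest | Payment | End bal
1 | $2,975.39 | $44.63 | $429.23 | $2,590.79
2 | $2,590.79 | $38.86 | $546.39 | $2,083.26
3 | $2,083.26 | $31.25 | $663.55 | $1,450.96
4 | $1,450.96 | $21.76 | $780.71 | $692.01
5 | $692.01 | $10.38 | $702.39 | $0.00
Total paid: $3,122.27

$3,122.27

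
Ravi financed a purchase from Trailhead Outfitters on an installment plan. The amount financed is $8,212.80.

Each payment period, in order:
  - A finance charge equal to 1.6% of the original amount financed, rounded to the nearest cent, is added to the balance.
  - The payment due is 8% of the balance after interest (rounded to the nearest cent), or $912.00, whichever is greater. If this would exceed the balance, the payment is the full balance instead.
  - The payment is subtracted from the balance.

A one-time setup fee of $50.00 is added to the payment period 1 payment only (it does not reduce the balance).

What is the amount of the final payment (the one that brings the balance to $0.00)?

$538.20

# | Opening | Interest | Payment | Fee | End bal
1 | $8,212.80 | $131.40 | $912.00 | $50.00 | $7,432.20
2 | $7,432.20 | $131.40 | $912.00 | — | $6,651.60
3 | $6,651.60 | $131.40 | $912.00 | — | $5,871.00
4 | $5,871.00 | $131.40 | $912.00 | — | $5,090.40
5 | $5,090.40 | $131.40 | $912.00 | — | $4,309.80
6 | $4,309.80 | $131.40 | $912.00 | — | $3,529.20
7 | $3,529.20 | $131.40 | $912.00 | — | $2,748.60
8 | $2,748.60 | $131.40 | $912.00 | — | $1,968.00
9 | $1,968.00 | $131.40 | $912.00 | — | $1,187.40
10 | $1,187.40 | $131.40 | $912.00 | — | $406.80
11 | $406.80 | $131.40 | $538.20 | — | $0.00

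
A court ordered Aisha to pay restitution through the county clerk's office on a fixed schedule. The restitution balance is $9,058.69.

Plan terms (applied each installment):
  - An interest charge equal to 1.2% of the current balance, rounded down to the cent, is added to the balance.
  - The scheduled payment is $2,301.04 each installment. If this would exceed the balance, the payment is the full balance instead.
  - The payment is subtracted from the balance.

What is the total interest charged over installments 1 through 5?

Installment 1: $9,058.69 +$108.70 interest = $9,167.39; pay $2,301.04 → $6,866.35
Installment 2: $6,866.35 +$82.39 interest = $6,948.74; pay $2,301.04 → $4,647.70
Installment 3: $4,647.70 +$55.77 interest = $4,703.47; pay $2,301.04 → $2,402.43
Installment 4: $2,402.43 +$28.82 interest = $2,431.25; pay $2,301.04 → $130.21
Installment 5: $130.21 +$1.56 interest = $131.77; pay $131.77 → $0.00
Total interest: $108.70 + $82.39 + $55.77 + $28.82 + $1.56 = $277.24

$277.24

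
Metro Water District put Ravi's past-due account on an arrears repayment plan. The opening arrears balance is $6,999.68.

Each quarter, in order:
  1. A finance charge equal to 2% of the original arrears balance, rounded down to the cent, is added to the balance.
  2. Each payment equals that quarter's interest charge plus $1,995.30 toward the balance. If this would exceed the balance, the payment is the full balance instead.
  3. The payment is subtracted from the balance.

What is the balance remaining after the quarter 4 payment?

$0.00

Quarter 1: $6,999.68 +$139.99 interest = $7,139.67; pay $2,135.29 → $5,004.38
Quarter 2: $5,004.38 +$139.99 interest = $5,144.37; pay $2,135.29 → $3,009.08
Quarter 3: $3,009.08 +$139.99 interest = $3,149.07; pay $2,135.29 → $1,013.78
Quarter 4: $1,013.78 +$139.99 interest = $1,153.77; pay $1,153.77 → $0.00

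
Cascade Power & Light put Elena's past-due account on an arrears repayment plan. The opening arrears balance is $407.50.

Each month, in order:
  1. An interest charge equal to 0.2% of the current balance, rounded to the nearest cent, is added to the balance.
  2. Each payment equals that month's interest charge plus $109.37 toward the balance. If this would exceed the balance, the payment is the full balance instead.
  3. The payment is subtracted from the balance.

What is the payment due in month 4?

Month 1: opening $407.50; interest $0.82 → $408.32; payment $110.19; balance $298.13
Month 2: opening $298.13; interest $0.60 → $298.73; payment $109.97; balance $188.76
Month 3: opening $188.76; interest $0.38 → $189.14; payment $109.75; balance $79.39
Month 4: opening $79.39; interest $0.16 → $79.55; payment $79.55; balance $0.00

$79.55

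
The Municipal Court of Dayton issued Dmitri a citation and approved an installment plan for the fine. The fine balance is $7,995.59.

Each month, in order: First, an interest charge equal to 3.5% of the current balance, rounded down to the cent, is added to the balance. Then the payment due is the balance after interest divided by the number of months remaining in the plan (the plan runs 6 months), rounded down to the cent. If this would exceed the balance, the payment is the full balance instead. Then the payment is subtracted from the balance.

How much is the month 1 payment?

$1,379.23

Month 1: opening $7,995.59; interest $279.84 → $8,275.43; payment $1,379.23; balance $6,896.20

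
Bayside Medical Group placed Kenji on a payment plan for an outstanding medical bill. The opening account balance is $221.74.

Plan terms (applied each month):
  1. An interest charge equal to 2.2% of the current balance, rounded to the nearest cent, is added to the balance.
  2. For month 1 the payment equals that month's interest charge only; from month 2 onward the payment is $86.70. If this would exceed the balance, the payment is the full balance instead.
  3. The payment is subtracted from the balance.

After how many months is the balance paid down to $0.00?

# | Opening | Interest | Payment | End bal
1 | $221.74 | $4.88 | $4.88 | $221.74
2 | $221.74 | $4.88 | $86.70 | $139.92
3 | $139.92 | $3.08 | $86.70 | $56.30
4 | $56.30 | $1.24 | $57.54 | $0.00
Balance reaches $0.00 in month 4.

4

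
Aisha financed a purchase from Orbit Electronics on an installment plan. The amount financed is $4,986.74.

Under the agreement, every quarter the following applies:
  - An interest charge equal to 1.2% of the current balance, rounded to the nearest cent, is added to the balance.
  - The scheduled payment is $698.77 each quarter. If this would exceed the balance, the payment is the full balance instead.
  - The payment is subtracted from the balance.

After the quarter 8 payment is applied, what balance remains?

Quarter 1: opening $4,986.74; interest $59.84 → $5,046.58; payment $698.77; balance $4,347.81
Quarter 2: opening $4,347.81; interest $52.17 → $4,399.98; payment $698.77; balance $3,701.21
Quarter 3: opening $3,701.21; interest $44.41 → $3,745.62; payment $698.77; balance $3,046.85
Quarter 4: opening $3,046.85; interest $36.56 → $3,083.41; payment $698.77; balance $2,384.64
Quarter 5: opening $2,384.64; interest $28.62 → $2,413.26; payment $698.77; balance $1,714.49
Quarter 6: opening $1,714.49; interest $20.57 → $1,735.06; payment $698.77; balance $1,036.29
Quarter 7: opening $1,036.29; interest $12.44 → $1,048.73; payment $698.77; balance $349.96
Quarter 8: opening $349.96; interest $4.20 → $354.16; payment $354.16; balance $0.00

$0.00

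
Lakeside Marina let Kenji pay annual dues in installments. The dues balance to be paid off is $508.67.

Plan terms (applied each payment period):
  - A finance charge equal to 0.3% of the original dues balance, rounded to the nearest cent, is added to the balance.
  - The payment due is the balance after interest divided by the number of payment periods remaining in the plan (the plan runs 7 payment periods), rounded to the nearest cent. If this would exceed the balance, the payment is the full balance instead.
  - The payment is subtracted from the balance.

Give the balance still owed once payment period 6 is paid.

Payment period 1: opening $508.67; interest $1.53 → $510.20; payment $72.89; balance $437.31
Payment period 2: opening $437.31; interest $1.53 → $438.84; payment $73.14; balance $365.70
Payment period 3: opening $365.70; interest $1.53 → $367.23; payment $73.45; balance $293.78
Payment period 4: opening $293.78; interest $1.53 → $295.31; payment $73.83; balance $221.48
Payment period 5: opening $221.48; interest $1.53 → $223.01; payment $74.34; balance $148.67
Payment period 6: opening $148.67; interest $1.53 → $150.20; payment $75.10; balance $75.10

$75.10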